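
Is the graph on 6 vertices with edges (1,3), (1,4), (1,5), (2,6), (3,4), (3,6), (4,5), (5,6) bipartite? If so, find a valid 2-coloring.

Step 1: Attempt 2-coloring using BFS:
  Start at vertex 1, assign color 0
  Color vertex 3 with color 1 (neighbor of 1)
  Color vertex 4 with color 1 (neighbor of 1)
  Color vertex 5 with color 1 (neighbor of 1)

Step 2: Conflict found! Vertices 3 and 4 are adjacent but have the same color.
This means the graph contains an odd cycle.

The graph is NOT bipartite.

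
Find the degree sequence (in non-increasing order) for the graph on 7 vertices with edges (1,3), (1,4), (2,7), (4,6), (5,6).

Step 1: Count edges incident to each vertex:
  deg(1) = 2 (neighbors: 3, 4)
  deg(2) = 1 (neighbors: 7)
  deg(3) = 1 (neighbors: 1)
  deg(4) = 2 (neighbors: 1, 6)
  deg(5) = 1 (neighbors: 6)
  deg(6) = 2 (neighbors: 4, 5)
  deg(7) = 1 (neighbors: 2)

Step 2: Sort degrees in non-increasing order:
  Degrees: [2, 1, 1, 2, 1, 2, 1] -> sorted: [2, 2, 2, 1, 1, 1, 1]

Degree sequence: [2, 2, 2, 1, 1, 1, 1]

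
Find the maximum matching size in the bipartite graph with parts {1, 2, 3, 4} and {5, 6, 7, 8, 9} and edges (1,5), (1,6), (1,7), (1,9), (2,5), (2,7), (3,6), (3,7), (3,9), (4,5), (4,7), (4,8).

Step 1: List the neighbors of each left vertex:
  1: 5, 6, 7, 9
  2: 5, 7
  3: 6, 7, 9
  4: 5, 7, 8

Step 2: Greedily match left vertices, then look for augmenting paths:
  Match 1 -- 5
  Match 2 -- 7
  Match 3 -- 6
  Match 4 -- 8
  No augmenting path remains.

Step 3: Verify this is maximum:
  Matching size 4 = min(|L|, |R|) = min(4, 5), which is an upper bound, so this matching is maximum.

Maximum matching: {(1,5), (2,7), (3,6), (4,8)}
Size: 4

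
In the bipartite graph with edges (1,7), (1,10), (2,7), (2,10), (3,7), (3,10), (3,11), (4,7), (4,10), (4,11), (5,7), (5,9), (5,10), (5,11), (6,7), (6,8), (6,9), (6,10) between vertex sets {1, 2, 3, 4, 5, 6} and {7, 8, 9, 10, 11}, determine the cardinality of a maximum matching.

Step 1: List the neighbors of each left vertex:
  1: 7, 10
  2: 7, 10
  3: 7, 10, 11
  4: 7, 10, 11
  5: 7, 9, 10, 11
  6: 7, 8, 9, 10

Step 2: Greedily match left vertices, then look for augmenting paths:
  Match 1 -- 7
  Match 2 -- 10
  Match 3 -- 11
  Match 5 -- 9
  Match 6 -- 8
  No augmenting path remains.

Step 3: Verify this is maximum:
  Matching size 5 = min(|L|, |R|) = min(6, 5), which is an upper bound, so this matching is maximum.

Maximum matching: {(1,7), (2,10), (3,11), (5,9), (6,8)}
Size: 5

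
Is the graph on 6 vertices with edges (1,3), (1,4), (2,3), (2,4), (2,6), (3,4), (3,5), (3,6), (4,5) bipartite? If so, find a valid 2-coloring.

Step 1: Attempt 2-coloring using BFS:
  Start at vertex 1, assign color 0
  Color vertex 3 with color 1 (neighbor of 1)
  Color vertex 4 with color 1 (neighbor of 1)
  Color vertex 2 with color 0 (neighbor of 3)

Step 2: Conflict found! Vertices 3 and 4 are adjacent but have the same color.
This means the graph contains an odd cycle.

The graph is NOT bipartite.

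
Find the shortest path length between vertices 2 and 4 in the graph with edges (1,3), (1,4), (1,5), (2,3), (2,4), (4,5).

Step 1: Build adjacency list:
  1: 3, 4, 5
  2: 3, 4
  3: 1, 2
  4: 1, 2, 5
  5: 1, 4

Step 2: BFS from vertex 2 to find shortest path to 4:
  vertex 3 reached at distance 1
  vertex 4 reached at distance 1

Step 3: Shortest path: 2 -> 4
Path length: 1 edge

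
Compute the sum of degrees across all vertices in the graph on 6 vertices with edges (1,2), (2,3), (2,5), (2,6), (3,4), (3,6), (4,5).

Step 1: Count edges incident to each vertex:
  deg(1) = 1 (neighbors: 2)
  deg(2) = 4 (neighbors: 1, 3, 5, 6)
  deg(3) = 3 (neighbors: 2, 4, 6)
  deg(4) = 2 (neighbors: 3, 5)
  deg(5) = 2 (neighbors: 2, 4)
  deg(6) = 2 (neighbors: 2, 3)

Step 2: Sum all degrees:
  1 + 4 + 3 + 2 + 2 + 2 = 14

Verification: sum of degrees = 2 * |E| = 2 * 7 = 14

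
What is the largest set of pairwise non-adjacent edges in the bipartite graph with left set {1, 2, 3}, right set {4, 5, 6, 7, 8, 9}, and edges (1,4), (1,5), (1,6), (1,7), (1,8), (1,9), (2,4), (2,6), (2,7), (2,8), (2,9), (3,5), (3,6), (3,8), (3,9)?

Step 1: List the neighbors of each left vertex:
  1: 4, 5, 6, 7, 8, 9
  2: 4, 6, 7, 8, 9
  3: 5, 6, 8, 9

Step 2: Greedily match left vertices, then look for augmenting paths:
  Match 1 -- 4
  Match 2 -- 6
  Match 3 -- 5
  No augmenting path remains.

Step 3: Verify this is maximum:
  Matching size 3 = min(|L|, |R|) = min(3, 6), which is an upper bound, so this matching is maximum.

Maximum matching: {(1,4), (2,6), (3,5)}
Size: 3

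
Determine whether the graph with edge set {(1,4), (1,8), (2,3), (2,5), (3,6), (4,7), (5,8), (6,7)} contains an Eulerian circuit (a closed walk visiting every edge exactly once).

Step 1: Find the degree of each vertex:
  deg(1) = 2
  deg(2) = 2
  deg(3) = 2
  deg(4) = 2
  deg(5) = 2
  deg(6) = 2
  deg(7) = 2
  deg(8) = 2

Step 2: Count vertices with odd degree:
  All vertices have even degree (0 odd-degree vertices)

Step 3: Apply Euler's theorem:
  - Eulerian circuit exists iff graph is connected and all vertices have even degree
  - Eulerian path exists iff graph is connected and has 0 or 2 odd-degree vertices

Graph is connected with 0 odd-degree vertices.
Both Eulerian circuit and Eulerian path exist.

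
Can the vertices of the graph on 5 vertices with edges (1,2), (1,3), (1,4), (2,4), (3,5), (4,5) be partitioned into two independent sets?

Step 1: Attempt 2-coloring using BFS:
  Start at vertex 1, assign color 0
  Color vertex 2 with color 1 (neighbor of 1)
  Color vertex 3 with color 1 (neighbor of 1)
  Color vertex 4 with color 1 (neighbor of 1)

Step 2: Conflict found! Vertices 2 and 4 are adjacent but have the same color.
This means the graph contains an odd cycle.

The graph is NOT bipartite.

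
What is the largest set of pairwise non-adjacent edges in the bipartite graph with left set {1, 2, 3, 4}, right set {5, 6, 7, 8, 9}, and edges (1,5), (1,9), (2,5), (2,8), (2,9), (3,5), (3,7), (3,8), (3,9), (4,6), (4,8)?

Step 1: List the neighbors of each left vertex:
  1: 5, 9
  2: 5, 8, 9
  3: 5, 7, 8, 9
  4: 6, 8

Step 2: Greedily match left vertices, then look for augmenting paths:
  Match 1 -- 5
  Match 2 -- 8
  Match 3 -- 7
  Match 4 -- 6
  No augmenting path remains.

Step 3: Verify this is maximum:
  Matching size 4 = min(|L|, |R|) = min(4, 5), which is an upper bound, so this matching is maximum.

Maximum matching: {(1,5), (2,8), (3,7), (4,6)}
Size: 4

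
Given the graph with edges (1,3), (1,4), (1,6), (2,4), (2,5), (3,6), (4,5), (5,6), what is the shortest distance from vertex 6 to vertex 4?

Step 1: Build adjacency list:
  1: 3, 4, 6
  2: 4, 5
  3: 1, 6
  4: 1, 2, 5
  5: 2, 4, 6
  6: 1, 3, 5

Step 2: BFS from vertex 6 to find shortest path to 4:
  vertex 1 reached at distance 1
  vertex 3 reached at distance 1
  vertex 5 reached at distance 1
  vertex 4 reached at distance 2

Step 3: Shortest path: 6 -> 5 -> 4
Path length: 2 edges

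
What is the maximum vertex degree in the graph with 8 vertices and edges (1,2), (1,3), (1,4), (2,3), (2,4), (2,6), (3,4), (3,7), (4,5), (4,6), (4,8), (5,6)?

Step 1: Count edges incident to each vertex:
  deg(1) = 3 (neighbors: 2, 3, 4)
  deg(2) = 4 (neighbors: 1, 3, 4, 6)
  deg(3) = 4 (neighbors: 1, 2, 4, 7)
  deg(4) = 6 (neighbors: 1, 2, 3, 5, 6, 8)
  deg(5) = 2 (neighbors: 4, 6)
  deg(6) = 3 (neighbors: 2, 4, 5)
  deg(7) = 1 (neighbors: 3)
  deg(8) = 1 (neighbors: 4)

Step 2: Find maximum:
  max(3, 4, 4, 6, 2, 3, 1, 1) = 6 (vertex 4)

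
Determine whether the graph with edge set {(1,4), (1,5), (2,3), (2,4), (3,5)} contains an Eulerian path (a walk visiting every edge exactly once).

Step 1: Find the degree of each vertex:
  deg(1) = 2
  deg(2) = 2
  deg(3) = 2
  deg(4) = 2
  deg(5) = 2

Step 2: Count vertices with odd degree:
  All vertices have even degree (0 odd-degree vertices)

Step 3: Apply Euler's theorem:
  - Eulerian circuit exists iff graph is connected and all vertices have even degree
  - Eulerian path exists iff graph is connected and has 0 or 2 odd-degree vertices

Graph is connected with 0 odd-degree vertices.
Both Eulerian circuit and Eulerian path exist.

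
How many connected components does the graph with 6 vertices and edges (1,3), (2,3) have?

Step 1: Build adjacency list from edges:
  1: 3
  2: 3
  3: 1, 2
  4: (none)
  5: (none)
  6: (none)

Step 2: Run BFS/DFS from vertex 1:
  Visited: {1, 3, 2}
  Reached 3 of 6 vertices

Step 3: Only 3 of 6 vertices reached. Graph is disconnected.
Connected components: {1, 2, 3}, {4}, {5}, {6}
Number of connected components: 4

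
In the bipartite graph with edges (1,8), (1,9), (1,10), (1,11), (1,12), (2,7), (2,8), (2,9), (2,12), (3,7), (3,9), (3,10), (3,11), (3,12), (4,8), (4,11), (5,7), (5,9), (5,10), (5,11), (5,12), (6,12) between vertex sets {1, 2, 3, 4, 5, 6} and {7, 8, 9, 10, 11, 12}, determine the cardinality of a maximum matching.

Step 1: List the neighbors of each left vertex:
  1: 8, 9, 10, 11, 12
  2: 7, 8, 9, 12
  3: 7, 9, 10, 11, 12
  4: 8, 11
  5: 7, 9, 10, 11, 12
  6: 12

Step 2: Greedily match left vertices, then look for augmenting paths:
  Match 1 -- 8
  Match 2 -- 7
  Match 3 -- 9
  Match 4 -- 11
  Match 5 -- 10
  Match 6 -- 12
  No augmenting path remains.

Step 3: Verify this is maximum:
  Matching size 6 = min(|L|, |R|) = min(6, 6), which is an upper bound, so this matching is maximum.

Maximum matching: {(1,8), (2,7), (3,9), (4,11), (5,10), (6,12)}
Size: 6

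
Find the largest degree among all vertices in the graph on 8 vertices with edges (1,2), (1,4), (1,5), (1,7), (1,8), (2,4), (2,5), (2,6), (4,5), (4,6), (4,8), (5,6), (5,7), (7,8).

Step 1: Count edges incident to each vertex:
  deg(1) = 5 (neighbors: 2, 4, 5, 7, 8)
  deg(2) = 4 (neighbors: 1, 4, 5, 6)
  deg(3) = 0 (neighbors: none)
  deg(4) = 5 (neighbors: 1, 2, 5, 6, 8)
  deg(5) = 5 (neighbors: 1, 2, 4, 6, 7)
  deg(6) = 3 (neighbors: 2, 4, 5)
  deg(7) = 3 (neighbors: 1, 5, 8)
  deg(8) = 3 (neighbors: 1, 4, 7)

Step 2: Find maximum:
  max(5, 4, 0, 5, 5, 3, 3, 3) = 5 (vertex 1)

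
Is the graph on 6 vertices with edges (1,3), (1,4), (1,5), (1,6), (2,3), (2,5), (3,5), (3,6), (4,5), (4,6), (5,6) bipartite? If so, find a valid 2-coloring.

Step 1: Attempt 2-coloring using BFS:
  Start at vertex 1, assign color 0
  Color vertex 3 with color 1 (neighbor of 1)
  Color vertex 4 with color 1 (neighbor of 1)
  Color vertex 5 with color 1 (neighbor of 1)
  Color vertex 6 with color 1 (neighbor of 1)
  Color vertex 2 with color 0 (neighbor of 3)

Step 2: Conflict found! Vertices 3 and 5 are adjacent but have the same color.
This means the graph contains an odd cycle.

The graph is NOT bipartite.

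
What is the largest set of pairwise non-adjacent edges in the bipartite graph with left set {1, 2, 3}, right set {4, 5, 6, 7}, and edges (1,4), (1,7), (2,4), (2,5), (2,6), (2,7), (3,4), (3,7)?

Step 1: List the neighbors of each left vertex:
  1: 4, 7
  2: 4, 5, 6, 7
  3: 4, 7

Step 2: Greedily match left vertices, then look for augmenting paths:
  Match 1 -- 4
  Match 2 -- 5
  Match 3 -- 7
  No augmenting path remains.

Step 3: Verify this is maximum:
  Matching size 3 = min(|L|, |R|) = min(3, 4), which is an upper bound, so this matching is maximum.

Maximum matching: {(1,4), (2,5), (3,7)}
Size: 3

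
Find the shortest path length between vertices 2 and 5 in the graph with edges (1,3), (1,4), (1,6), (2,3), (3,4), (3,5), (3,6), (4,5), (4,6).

Step 1: Build adjacency list:
  1: 3, 4, 6
  2: 3
  3: 1, 2, 4, 5, 6
  4: 1, 3, 5, 6
  5: 3, 4
  6: 1, 3, 4

Step 2: BFS from vertex 2 to find shortest path to 5:
  vertex 3 reached at distance 1
  vertex 1 reached at distance 2
  vertex 4 reached at distance 2
  vertex 5 reached at distance 2

Step 3: Shortest path: 2 -> 3 -> 5
Path length: 2 edges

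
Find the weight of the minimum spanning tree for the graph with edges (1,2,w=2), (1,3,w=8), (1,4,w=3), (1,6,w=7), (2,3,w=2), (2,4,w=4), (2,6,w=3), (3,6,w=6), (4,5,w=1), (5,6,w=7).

Apply Kruskal's algorithm (sort edges by weight, add if no cycle):

Sorted edges by weight:
  (4,5) w=1
  (1,2) w=2
  (2,3) w=2
  (1,4) w=3
  (2,6) w=3
  (2,4) w=4
  (3,6) w=6
  (1,6) w=7
  (5,6) w=7
  (1,3) w=8

Add edge (4,5) w=1 -- no cycle. Running total: 1
Add edge (1,2) w=2 -- no cycle. Running total: 3
Add edge (2,3) w=2 -- no cycle. Running total: 5
Add edge (1,4) w=3 -- no cycle. Running total: 8
Add edge (2,6) w=3 -- no cycle. Running total: 11

MST edges: (4,5,w=1), (1,2,w=2), (2,3,w=2), (1,4,w=3), (2,6,w=3)
Total MST weight: 1 + 2 + 2 + 3 + 3 = 11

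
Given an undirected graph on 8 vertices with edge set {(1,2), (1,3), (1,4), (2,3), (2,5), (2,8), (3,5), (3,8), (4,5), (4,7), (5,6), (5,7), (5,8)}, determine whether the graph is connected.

Step 1: Build adjacency list from edges:
  1: 2, 3, 4
  2: 1, 3, 5, 8
  3: 1, 2, 5, 8
  4: 1, 5, 7
  5: 2, 3, 4, 6, 7, 8
  6: 5
  7: 4, 5
  8: 2, 3, 5

Step 2: Run BFS/DFS from vertex 1:
  Visited: {1, 2, 3, 4, 5, 8, 7, 6}
  Reached 8 of 8 vertices

Step 3: All 8 vertices reached from vertex 1, so the graph is connected.
Answer: Yes, the graph is connected.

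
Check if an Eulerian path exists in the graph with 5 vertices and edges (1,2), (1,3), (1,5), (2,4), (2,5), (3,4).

Step 1: Find the degree of each vertex:
  deg(1) = 3
  deg(2) = 3
  deg(3) = 2
  deg(4) = 2
  deg(5) = 2

Step 2: Count vertices with odd degree:
  Odd-degree vertices: 1, 2 (2 total)

Step 3: Apply Euler's theorem:
  - Eulerian circuit exists iff graph is connected and all vertices have even degree
  - Eulerian path exists iff graph is connected and has 0 or 2 odd-degree vertices

Graph is connected with exactly 2 odd-degree vertices (1, 2).
Eulerian path exists (starting and ending at the odd-degree vertices), but no Eulerian circuit.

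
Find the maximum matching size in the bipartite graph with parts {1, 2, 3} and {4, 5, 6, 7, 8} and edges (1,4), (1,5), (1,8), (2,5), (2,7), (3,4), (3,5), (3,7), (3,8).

Step 1: List the neighbors of each left vertex:
  1: 4, 5, 8
  2: 5, 7
  3: 4, 5, 7, 8

Step 2: Greedily match left vertices, then look for augmenting paths:
  Match 1 -- 4
  Match 2 -- 5
  Match 3 -- 7
  No augmenting path remains.

Step 3: Verify this is maximum:
  Matching size 3 = min(|L|, |R|) = min(3, 5), which is an upper bound, so this matching is maximum.

Maximum matching: {(1,4), (2,5), (3,7)}
Size: 3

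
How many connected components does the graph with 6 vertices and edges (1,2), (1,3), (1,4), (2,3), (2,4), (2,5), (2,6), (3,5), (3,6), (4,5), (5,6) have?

Step 1: Build adjacency list from edges:
  1: 2, 3, 4
  2: 1, 3, 4, 5, 6
  3: 1, 2, 5, 6
  4: 1, 2, 5
  5: 2, 3, 4, 6
  6: 2, 3, 5

Step 2: Run BFS/DFS from vertex 1:
  Visited: {1, 2, 3, 4, 5, 6}
  Reached 6 of 6 vertices

Step 3: All 6 vertices reached from vertex 1, so the graph is connected.
Number of connected components: 1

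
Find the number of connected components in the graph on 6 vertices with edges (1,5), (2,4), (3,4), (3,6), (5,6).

Step 1: Build adjacency list from edges:
  1: 5
  2: 4
  3: 4, 6
  4: 2, 3
  5: 1, 6
  6: 3, 5

Step 2: Run BFS/DFS from vertex 1:
  Visited: {1, 5, 6, 3, 4, 2}
  Reached 6 of 6 vertices

Step 3: All 6 vertices reached from vertex 1, so the graph is connected.
Number of connected components: 1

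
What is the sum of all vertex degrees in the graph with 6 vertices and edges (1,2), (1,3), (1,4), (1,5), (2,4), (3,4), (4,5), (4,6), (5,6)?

Step 1: Count edges incident to each vertex:
  deg(1) = 4 (neighbors: 2, 3, 4, 5)
  deg(2) = 2 (neighbors: 1, 4)
  deg(3) = 2 (neighbors: 1, 4)
  deg(4) = 5 (neighbors: 1, 2, 3, 5, 6)
  deg(5) = 3 (neighbors: 1, 4, 6)
  deg(6) = 2 (neighbors: 4, 5)

Step 2: Sum all degrees:
  4 + 2 + 2 + 5 + 3 + 2 = 18

Verification: sum of degrees = 2 * |E| = 2 * 9 = 18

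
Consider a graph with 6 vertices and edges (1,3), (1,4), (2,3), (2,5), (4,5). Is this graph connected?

Step 1: Build adjacency list from edges:
  1: 3, 4
  2: 3, 5
  3: 1, 2
  4: 1, 5
  5: 2, 4
  6: (none)

Step 2: Run BFS/DFS from vertex 1:
  Visited: {1, 3, 4, 2, 5}
  Reached 5 of 6 vertices

Step 3: Only 5 of 6 vertices reached. Graph is disconnected.
Connected components: {1, 2, 3, 4, 5}, {6}
Answer: No, the graph is not connected (2 components).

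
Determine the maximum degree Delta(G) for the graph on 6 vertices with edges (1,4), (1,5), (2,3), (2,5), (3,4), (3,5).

Step 1: Count edges incident to each vertex:
  deg(1) = 2 (neighbors: 4, 5)
  deg(2) = 2 (neighbors: 3, 5)
  deg(3) = 3 (neighbors: 2, 4, 5)
  deg(4) = 2 (neighbors: 1, 3)
  deg(5) = 3 (neighbors: 1, 2, 3)
  deg(6) = 0 (neighbors: none)

Step 2: Find maximum:
  max(2, 2, 3, 2, 3, 0) = 3 (vertex 3)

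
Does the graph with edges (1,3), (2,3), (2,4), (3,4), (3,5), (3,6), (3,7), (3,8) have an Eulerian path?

Step 1: Find the degree of each vertex:
  deg(1) = 1
  deg(2) = 2
  deg(3) = 7
  deg(4) = 2
  deg(5) = 1
  deg(6) = 1
  deg(7) = 1
  deg(8) = 1

Step 2: Count vertices with odd degree:
  Odd-degree vertices: 1, 3, 5, 6, 7, 8 (6 total)

Step 3: Apply Euler's theorem:
  - Eulerian circuit exists iff graph is connected and all vertices have even degree
  - Eulerian path exists iff graph is connected and has 0 or 2 odd-degree vertices

Graph has 6 odd-degree vertices (need 0 or 2).
Neither Eulerian path nor Eulerian circuit exists.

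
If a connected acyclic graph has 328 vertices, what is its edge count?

A tree on n vertices always has exactly n - 1 edges.
For n = 328: edges = 328 - 1 = 327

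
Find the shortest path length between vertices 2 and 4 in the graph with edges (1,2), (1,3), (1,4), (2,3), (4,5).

Step 1: Build adjacency list:
  1: 2, 3, 4
  2: 1, 3
  3: 1, 2
  4: 1, 5
  5: 4

Step 2: BFS from vertex 2 to find shortest path to 4:
  vertex 1 reached at distance 1
  vertex 3 reached at distance 1
  vertex 4 reached at distance 2

Step 3: Shortest path: 2 -> 1 -> 4
Path length: 2 edges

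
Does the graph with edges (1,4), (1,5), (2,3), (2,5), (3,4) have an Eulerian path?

Step 1: Find the degree of each vertex:
  deg(1) = 2
  deg(2) = 2
  deg(3) = 2
  deg(4) = 2
  deg(5) = 2

Step 2: Count vertices with odd degree:
  All vertices have even degree (0 odd-degree vertices)

Step 3: Apply Euler's theorem:
  - Eulerian circuit exists iff graph is connected and all vertices have even degree
  - Eulerian path exists iff graph is connected and has 0 or 2 odd-degree vertices

Graph is connected with 0 odd-degree vertices.
Both Eulerian circuit and Eulerian path exist.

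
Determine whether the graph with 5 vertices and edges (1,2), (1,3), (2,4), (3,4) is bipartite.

Step 1: Attempt 2-coloring using BFS:
  Start at vertex 1, assign color 0
  Color vertex 2 with color 1 (neighbor of 1)
  Color vertex 3 with color 1 (neighbor of 1)
  Color vertex 4 with color 0 (neighbor of 2)
  Start new component at vertex 5, assign color 0

Step 2: 2-coloring succeeded. No conflicts found.
  Set A (color 0): {1, 4, 5}
  Set B (color 1): {2, 3}

The graph is bipartite with partition {1, 4, 5}, {2, 3}.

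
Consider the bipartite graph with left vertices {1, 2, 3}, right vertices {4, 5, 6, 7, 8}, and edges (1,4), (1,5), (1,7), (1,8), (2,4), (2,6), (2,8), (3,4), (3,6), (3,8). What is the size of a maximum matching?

Step 1: List the neighbors of each left vertex:
  1: 4, 5, 7, 8
  2: 4, 6, 8
  3: 4, 6, 8

Step 2: Greedily match left vertices, then look for augmenting paths:
  Match 1 -- 4
  Match 2 -- 6
  Match 3 -- 8
  No augmenting path remains.

Step 3: Verify this is maximum:
  Matching size 3 = min(|L|, |R|) = min(3, 5), which is an upper bound, so this matching is maximum.

Maximum matching: {(1,4), (2,6), (3,8)}
Size: 3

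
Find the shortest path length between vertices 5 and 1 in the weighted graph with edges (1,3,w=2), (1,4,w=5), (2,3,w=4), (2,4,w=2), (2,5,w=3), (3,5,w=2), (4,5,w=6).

Step 1: Build adjacency list with weights:
  1: 3(w=2), 4(w=5)
  2: 3(w=4), 4(w=2), 5(w=3)
  3: 1(w=2), 2(w=4), 5(w=2)
  4: 1(w=5), 2(w=2), 5(w=6)
  5: 2(w=3), 3(w=2), 4(w=6)

Step 2: Apply Dijkstra's algorithm from vertex 5:
  Visit vertex 5 (distance=0)
    Update dist[2] = 3
    Update dist[3] = 2
    Update dist[4] = 6
  Visit vertex 3 (distance=2)
    Update dist[1] = 4
  Visit vertex 2 (distance=3)
    Update dist[4] = 5
  Visit vertex 1 (distance=4)

Step 3: Shortest path: 5 -> 3 -> 1
Total weight: 2 + 2 = 4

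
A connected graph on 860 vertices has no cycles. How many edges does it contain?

A tree on n vertices always has exactly n - 1 edges.
For n = 860: edges = 860 - 1 = 859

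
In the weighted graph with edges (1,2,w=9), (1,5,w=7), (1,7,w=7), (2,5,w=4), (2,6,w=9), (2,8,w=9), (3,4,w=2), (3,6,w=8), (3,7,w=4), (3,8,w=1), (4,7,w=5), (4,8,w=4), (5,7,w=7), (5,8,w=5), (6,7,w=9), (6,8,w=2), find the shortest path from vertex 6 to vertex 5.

Step 1: Build adjacency list with weights:
  1: 2(w=9), 5(w=7), 7(w=7)
  2: 1(w=9), 5(w=4), 6(w=9), 8(w=9)
  3: 4(w=2), 6(w=8), 7(w=4), 8(w=1)
  4: 3(w=2), 7(w=5), 8(w=4)
  5: 1(w=7), 2(w=4), 7(w=7), 8(w=5)
  6: 2(w=9), 3(w=8), 7(w=9), 8(w=2)
  7: 1(w=7), 3(w=4), 4(w=5), 5(w=7), 6(w=9)
  8: 2(w=9), 3(w=1), 4(w=4), 5(w=5), 6(w=2)

Step 2: Apply Dijkstra's algorithm from vertex 6:
  Visit vertex 6 (distance=0)
    Update dist[2] = 9
    Update dist[3] = 8
    Update dist[7] = 9
    Update dist[8] = 2
  Visit vertex 8 (distance=2)
    Update dist[3] = 3
    Update dist[4] = 6
    Update dist[5] = 7
  Visit vertex 3 (distance=3)
    Update dist[4] = 5
    Update dist[7] = 7
  Visit vertex 4 (distance=5)
  Visit vertex 5 (distance=7)
    Update dist[1] = 14

Step 3: Shortest path: 6 -> 8 -> 5
Total weight: 2 + 5 = 7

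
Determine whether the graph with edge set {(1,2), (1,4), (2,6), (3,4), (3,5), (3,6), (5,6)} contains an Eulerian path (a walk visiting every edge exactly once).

Step 1: Find the degree of each vertex:
  deg(1) = 2
  deg(2) = 2
  deg(3) = 3
  deg(4) = 2
  deg(5) = 2
  deg(6) = 3

Step 2: Count vertices with odd degree:
  Odd-degree vertices: 3, 6 (2 total)

Step 3: Apply Euler's theorem:
  - Eulerian circuit exists iff graph is connected and all vertices have even degree
  - Eulerian path exists iff graph is connected and has 0 or 2 odd-degree vertices

Graph is connected with exactly 2 odd-degree vertices (3, 6).
Eulerian path exists (starting and ending at the odd-degree vertices), but no Eulerian circuit.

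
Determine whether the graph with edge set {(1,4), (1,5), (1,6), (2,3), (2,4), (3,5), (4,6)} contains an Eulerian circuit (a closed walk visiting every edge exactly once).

Step 1: Find the degree of each vertex:
  deg(1) = 3
  deg(2) = 2
  deg(3) = 2
  deg(4) = 3
  deg(5) = 2
  deg(6) = 2

Step 2: Count vertices with odd degree:
  Odd-degree vertices: 1, 4 (2 total)

Step 3: Apply Euler's theorem:
  - Eulerian circuit exists iff graph is connected and all vertices have even degree
  - Eulerian path exists iff graph is connected and has 0 or 2 odd-degree vertices

Graph is connected with exactly 2 odd-degree vertices (1, 4).
Eulerian path exists (starting and ending at the odd-degree vertices), but no Eulerian circuit.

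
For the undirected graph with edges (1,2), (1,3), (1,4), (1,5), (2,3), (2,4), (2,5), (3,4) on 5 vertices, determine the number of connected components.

Step 1: Build adjacency list from edges:
  1: 2, 3, 4, 5
  2: 1, 3, 4, 5
  3: 1, 2, 4
  4: 1, 2, 3
  5: 1, 2

Step 2: Run BFS/DFS from vertex 1:
  Visited: {1, 2, 3, 4, 5}
  Reached 5 of 5 vertices

Step 3: All 5 vertices reached from vertex 1, so the graph is connected.
Number of connected components: 1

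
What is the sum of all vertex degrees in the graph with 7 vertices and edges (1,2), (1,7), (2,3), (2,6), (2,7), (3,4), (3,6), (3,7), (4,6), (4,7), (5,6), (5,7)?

Step 1: Count edges incident to each vertex:
  deg(1) = 2 (neighbors: 2, 7)
  deg(2) = 4 (neighbors: 1, 3, 6, 7)
  deg(3) = 4 (neighbors: 2, 4, 6, 7)
  deg(4) = 3 (neighbors: 3, 6, 7)
  deg(5) = 2 (neighbors: 6, 7)
  deg(6) = 4 (neighbors: 2, 3, 4, 5)
  deg(7) = 5 (neighbors: 1, 2, 3, 4, 5)

Step 2: Sum all degrees:
  2 + 4 + 4 + 3 + 2 + 4 + 5 = 24

Verification: sum of degrees = 2 * |E| = 2 * 12 = 24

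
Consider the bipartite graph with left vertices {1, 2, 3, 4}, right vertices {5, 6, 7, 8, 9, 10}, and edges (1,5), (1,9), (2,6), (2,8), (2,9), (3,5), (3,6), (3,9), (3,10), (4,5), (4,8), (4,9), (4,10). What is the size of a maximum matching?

Step 1: List the neighbors of each left vertex:
  1: 5, 9
  2: 6, 8, 9
  3: 5, 6, 9, 10
  4: 5, 8, 9, 10

Step 2: Greedily match left vertices, then look for augmenting paths:
  Match 1 -- 5
  Match 2 -- 6
  Match 3 -- 9
  Match 4 -- 8
  No augmenting path remains.

Step 3: Verify this is maximum:
  Matching size 4 = min(|L|, |R|) = min(4, 6), which is an upper bound, so this matching is maximum.

Maximum matching: {(1,5), (2,6), (3,9), (4,8)}
Size: 4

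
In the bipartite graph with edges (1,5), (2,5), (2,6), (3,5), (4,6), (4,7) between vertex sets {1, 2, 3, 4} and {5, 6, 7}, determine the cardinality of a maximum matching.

Step 1: List the neighbors of each left vertex:
  1: 5
  2: 5, 6
  3: 5
  4: 6, 7

Step 2: Greedily match left vertices, then look for augmenting paths:
  Match 1 -- 5
  Match 2 -- 6
  Match 4 -- 7
  No augmenting path remains.

Step 3: Verify this is maximum:
  Matching size 3 = min(|L|, |R|) = min(4, 3), which is an upper bound, so this matching is maximum.

Maximum matching: {(1,5), (2,6), (4,7)}
Size: 3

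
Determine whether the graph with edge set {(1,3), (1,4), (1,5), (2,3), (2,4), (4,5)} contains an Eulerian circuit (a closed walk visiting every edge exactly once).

Step 1: Find the degree of each vertex:
  deg(1) = 3
  deg(2) = 2
  deg(3) = 2
  deg(4) = 3
  deg(5) = 2

Step 2: Count vertices with odd degree:
  Odd-degree vertices: 1, 4 (2 total)

Step 3: Apply Euler's theorem:
  - Eulerian circuit exists iff graph is connected and all vertices have even degree
  - Eulerian path exists iff graph is connected and has 0 or 2 odd-degree vertices

Graph is connected with exactly 2 odd-degree vertices (1, 4).
Eulerian path exists (starting and ending at the odd-degree vertices), but no Eulerian circuit.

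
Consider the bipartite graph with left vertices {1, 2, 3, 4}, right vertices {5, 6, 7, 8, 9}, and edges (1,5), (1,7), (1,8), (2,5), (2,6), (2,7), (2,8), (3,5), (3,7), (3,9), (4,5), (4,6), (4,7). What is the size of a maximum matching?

Step 1: List the neighbors of each left vertex:
  1: 5, 7, 8
  2: 5, 6, 7, 8
  3: 5, 7, 9
  4: 5, 6, 7

Step 2: Greedily match left vertices, then look for augmenting paths:
  Match 1 -- 8
  Match 2 -- 6
  Match 3 -- 7
  Match 4 -- 5
  No augmenting path remains.

Step 3: Verify this is maximum:
  Matching size 4 = min(|L|, |R|) = min(4, 5), which is an upper bound, so this matching is maximum.

Maximum matching: {(1,8), (2,6), (3,7), (4,5)}
Size: 4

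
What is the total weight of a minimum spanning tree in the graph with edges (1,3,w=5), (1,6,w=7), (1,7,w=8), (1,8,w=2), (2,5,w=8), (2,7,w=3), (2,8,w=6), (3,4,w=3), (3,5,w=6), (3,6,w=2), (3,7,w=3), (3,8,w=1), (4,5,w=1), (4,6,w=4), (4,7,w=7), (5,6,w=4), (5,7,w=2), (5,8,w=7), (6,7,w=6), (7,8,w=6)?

Apply Kruskal's algorithm (sort edges by weight, add if no cycle):

Sorted edges by weight:
  (3,8) w=1
  (4,5) w=1
  (1,8) w=2
  (3,6) w=2
  (5,7) w=2
  (2,7) w=3
  (3,4) w=3
  (3,7) w=3
  (4,6) w=4
  (5,6) w=4
  (1,3) w=5
  (2,8) w=6
  (3,5) w=6
  (6,7) w=6
  (7,8) w=6
  (1,6) w=7
  (4,7) w=7
  (5,8) w=7
  (1,7) w=8
  (2,5) w=8

Add edge (3,8) w=1 -- no cycle. Running total: 1
Add edge (4,5) w=1 -- no cycle. Running total: 2
Add edge (1,8) w=2 -- no cycle. Running total: 4
Add edge (3,6) w=2 -- no cycle. Running total: 6
Add edge (5,7) w=2 -- no cycle. Running total: 8
Add edge (2,7) w=3 -- no cycle. Running total: 11
Add edge (3,4) w=3 -- no cycle. Running total: 14

MST edges: (3,8,w=1), (4,5,w=1), (1,8,w=2), (3,6,w=2), (5,7,w=2), (2,7,w=3), (3,4,w=3)
Total MST weight: 1 + 1 + 2 + 2 + 2 + 3 + 3 = 14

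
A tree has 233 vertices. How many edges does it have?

A tree on n vertices always has exactly n - 1 edges.
For n = 233: edges = 233 - 1 = 232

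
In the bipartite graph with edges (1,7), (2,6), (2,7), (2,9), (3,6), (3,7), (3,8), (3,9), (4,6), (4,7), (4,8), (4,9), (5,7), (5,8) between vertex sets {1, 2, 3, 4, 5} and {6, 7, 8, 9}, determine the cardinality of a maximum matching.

Step 1: List the neighbors of each left vertex:
  1: 7
  2: 6, 7, 9
  3: 6, 7, 8, 9
  4: 6, 7, 8, 9
  5: 7, 8

Step 2: Greedily match left vertices, then look for augmenting paths:
  Match 1 -- 7
  Match 2 -- 6
  Match 3 -- 8
  Match 4 -- 9
  No augmenting path remains.

Step 3: Verify this is maximum:
  Matching size 4 = min(|L|, |R|) = min(5, 4), which is an upper bound, so this matching is maximum.

Maximum matching: {(1,7), (2,6), (3,8), (4,9)}
Size: 4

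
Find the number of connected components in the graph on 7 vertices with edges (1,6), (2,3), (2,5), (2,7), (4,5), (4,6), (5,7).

Step 1: Build adjacency list from edges:
  1: 6
  2: 3, 5, 7
  3: 2
  4: 5, 6
  5: 2, 4, 7
  6: 1, 4
  7: 2, 5

Step 2: Run BFS/DFS from vertex 1:
  Visited: {1, 6, 4, 5, 2, 7, 3}
  Reached 7 of 7 vertices

Step 3: All 7 vertices reached from vertex 1, so the graph is connected.
Number of connected components: 1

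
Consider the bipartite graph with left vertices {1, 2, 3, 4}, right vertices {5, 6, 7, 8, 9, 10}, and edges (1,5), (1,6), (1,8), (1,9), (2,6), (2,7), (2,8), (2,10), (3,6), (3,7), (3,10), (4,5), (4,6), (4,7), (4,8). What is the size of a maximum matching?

Step 1: List the neighbors of each left vertex:
  1: 5, 6, 8, 9
  2: 6, 7, 8, 10
  3: 6, 7, 10
  4: 5, 6, 7, 8

Step 2: Greedily match left vertices, then look for augmenting paths:
  Match 1 -- 5
  Match 2 -- 6
  Match 3 -- 7
  Match 4 -- 8
  No augmenting path remains.

Step 3: Verify this is maximum:
  Matching size 4 = min(|L|, |R|) = min(4, 6), which is an upper bound, so this matching is maximum.

Maximum matching: {(1,5), (2,6), (3,7), (4,8)}
Size: 4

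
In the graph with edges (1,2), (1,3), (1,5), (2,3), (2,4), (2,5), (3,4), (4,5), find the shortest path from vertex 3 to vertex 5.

Step 1: Build adjacency list:
  1: 2, 3, 5
  2: 1, 3, 4, 5
  3: 1, 2, 4
  4: 2, 3, 5
  5: 1, 2, 4

Step 2: BFS from vertex 3 to find shortest path to 5:
  vertex 1 reached at distance 1
  vertex 2 reached at distance 1
  vertex 4 reached at distance 1
  vertex 5 reached at distance 2

Step 3: Shortest path: 3 -> 1 -> 5
Path length: 2 edges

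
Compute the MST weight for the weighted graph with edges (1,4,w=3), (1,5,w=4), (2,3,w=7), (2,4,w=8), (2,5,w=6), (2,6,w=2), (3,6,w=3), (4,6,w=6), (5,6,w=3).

Apply Kruskal's algorithm (sort edges by weight, add if no cycle):

Sorted edges by weight:
  (2,6) w=2
  (1,4) w=3
  (3,6) w=3
  (5,6) w=3
  (1,5) w=4
  (2,5) w=6
  (4,6) w=6
  (2,3) w=7
  (2,4) w=8

Add edge (2,6) w=2 -- no cycle. Running total: 2
Add edge (1,4) w=3 -- no cycle. Running total: 5
Add edge (3,6) w=3 -- no cycle. Running total: 8
Add edge (5,6) w=3 -- no cycle. Running total: 11
Add edge (1,5) w=4 -- no cycle. Running total: 15

MST edges: (2,6,w=2), (1,4,w=3), (3,6,w=3), (5,6,w=3), (1,5,w=4)
Total MST weight: 2 + 3 + 3 + 3 + 4 = 15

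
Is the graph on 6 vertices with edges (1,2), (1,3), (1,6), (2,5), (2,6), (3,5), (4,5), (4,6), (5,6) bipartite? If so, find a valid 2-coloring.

Step 1: Attempt 2-coloring using BFS:
  Start at vertex 1, assign color 0
  Color vertex 2 with color 1 (neighbor of 1)
  Color vertex 3 with color 1 (neighbor of 1)
  Color vertex 6 with color 1 (neighbor of 1)
  Color vertex 5 with color 0 (neighbor of 2)

Step 2: Conflict found! Vertices 2 and 6 are adjacent but have the same color.
This means the graph contains an odd cycle.

The graph is NOT bipartite.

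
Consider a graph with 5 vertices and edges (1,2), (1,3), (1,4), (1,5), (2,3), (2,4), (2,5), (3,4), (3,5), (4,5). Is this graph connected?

Step 1: Build adjacency list from edges:
  1: 2, 3, 4, 5
  2: 1, 3, 4, 5
  3: 1, 2, 4, 5
  4: 1, 2, 3, 5
  5: 1, 2, 3, 4

Step 2: Run BFS/DFS from vertex 1:
  Visited: {1, 2, 3, 4, 5}
  Reached 5 of 5 vertices

Step 3: All 5 vertices reached from vertex 1, so the graph is connected.
Answer: Yes, the graph is connected.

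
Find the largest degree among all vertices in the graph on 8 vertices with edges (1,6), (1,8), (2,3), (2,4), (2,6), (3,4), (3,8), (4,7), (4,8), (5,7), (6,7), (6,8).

Step 1: Count edges incident to each vertex:
  deg(1) = 2 (neighbors: 6, 8)
  deg(2) = 3 (neighbors: 3, 4, 6)
  deg(3) = 3 (neighbors: 2, 4, 8)
  deg(4) = 4 (neighbors: 2, 3, 7, 8)
  deg(5) = 1 (neighbors: 7)
  deg(6) = 4 (neighbors: 1, 2, 7, 8)
  deg(7) = 3 (neighbors: 4, 5, 6)
  deg(8) = 4 (neighbors: 1, 3, 4, 6)

Step 2: Find maximum:
  max(2, 3, 3, 4, 1, 4, 3, 4) = 4 (vertex 4)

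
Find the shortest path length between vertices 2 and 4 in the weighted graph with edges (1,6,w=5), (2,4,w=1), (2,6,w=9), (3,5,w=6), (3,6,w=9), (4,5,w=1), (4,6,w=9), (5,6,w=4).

Step 1: Build adjacency list with weights:
  1: 6(w=5)
  2: 4(w=1), 6(w=9)
  3: 5(w=6), 6(w=9)
  4: 2(w=1), 5(w=1), 6(w=9)
  5: 3(w=6), 4(w=1), 6(w=4)
  6: 1(w=5), 2(w=9), 3(w=9), 4(w=9), 5(w=4)

Step 2: Apply Dijkstra's algorithm from vertex 2:
  Visit vertex 2 (distance=0)
    Update dist[4] = 1
    Update dist[6] = 9
  Visit vertex 4 (distance=1)
    Update dist[5] = 2

Step 3: Shortest path: 2 -> 4
Total weight: 1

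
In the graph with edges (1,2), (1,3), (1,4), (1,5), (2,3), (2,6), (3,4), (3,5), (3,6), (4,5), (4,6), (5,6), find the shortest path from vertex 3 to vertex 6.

Step 1: Build adjacency list:
  1: 2, 3, 4, 5
  2: 1, 3, 6
  3: 1, 2, 4, 5, 6
  4: 1, 3, 5, 6
  5: 1, 3, 4, 6
  6: 2, 3, 4, 5

Step 2: BFS from vertex 3 to find shortest path to 6:
  vertex 1 reached at distance 1
  vertex 2 reached at distance 1
  vertex 4 reached at distance 1
  vertex 5 reached at distance 1
  vertex 6 reached at distance 1

Step 3: Shortest path: 3 -> 6
Path length: 1 edge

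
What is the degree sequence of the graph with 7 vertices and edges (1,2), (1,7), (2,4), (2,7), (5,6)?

Step 1: Count edges incident to each vertex:
  deg(1) = 2 (neighbors: 2, 7)
  deg(2) = 3 (neighbors: 1, 4, 7)
  deg(3) = 0 (neighbors: none)
  deg(4) = 1 (neighbors: 2)
  deg(5) = 1 (neighbors: 6)
  deg(6) = 1 (neighbors: 5)
  deg(7) = 2 (neighbors: 1, 2)

Step 2: Sort degrees in non-increasing order:
  Degrees: [2, 3, 0, 1, 1, 1, 2] -> sorted: [3, 2, 2, 1, 1, 1, 0]

Degree sequence: [3, 2, 2, 1, 1, 1, 0]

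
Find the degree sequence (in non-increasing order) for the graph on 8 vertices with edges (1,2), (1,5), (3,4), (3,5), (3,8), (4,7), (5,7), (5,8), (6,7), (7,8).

Step 1: Count edges incident to each vertex:
  deg(1) = 2 (neighbors: 2, 5)
  deg(2) = 1 (neighbors: 1)
  deg(3) = 3 (neighbors: 4, 5, 8)
  deg(4) = 2 (neighbors: 3, 7)
  deg(5) = 4 (neighbors: 1, 3, 7, 8)
  deg(6) = 1 (neighbors: 7)
  deg(7) = 4 (neighbors: 4, 5, 6, 8)
  deg(8) = 3 (neighbors: 3, 5, 7)

Step 2: Sort degrees in non-increasing order:
  Degrees: [2, 1, 3, 2, 4, 1, 4, 3] -> sorted: [4, 4, 3, 3, 2, 2, 1, 1]

Degree sequence: [4, 4, 3, 3, 2, 2, 1, 1]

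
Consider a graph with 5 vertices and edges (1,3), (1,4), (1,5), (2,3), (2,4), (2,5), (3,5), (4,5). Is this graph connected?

Step 1: Build adjacency list from edges:
  1: 3, 4, 5
  2: 3, 4, 5
  3: 1, 2, 5
  4: 1, 2, 5
  5: 1, 2, 3, 4

Step 2: Run BFS/DFS from vertex 1:
  Visited: {1, 3, 4, 5, 2}
  Reached 5 of 5 vertices

Step 3: All 5 vertices reached from vertex 1, so the graph is connected.
Answer: Yes, the graph is connected.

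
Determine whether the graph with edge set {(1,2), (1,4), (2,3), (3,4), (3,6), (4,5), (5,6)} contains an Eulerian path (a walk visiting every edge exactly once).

Step 1: Find the degree of each vertex:
  deg(1) = 2
  deg(2) = 2
  deg(3) = 3
  deg(4) = 3
  deg(5) = 2
  deg(6) = 2

Step 2: Count vertices with odd degree:
  Odd-degree vertices: 3, 4 (2 total)

Step 3: Apply Euler's theorem:
  - Eulerian circuit exists iff graph is connected and all vertices have even degree
  - Eulerian path exists iff graph is connected and has 0 or 2 odd-degree vertices

Graph is connected with exactly 2 odd-degree vertices (3, 4).
Eulerian path exists (starting and ending at the odd-degree vertices), but no Eulerian circuit.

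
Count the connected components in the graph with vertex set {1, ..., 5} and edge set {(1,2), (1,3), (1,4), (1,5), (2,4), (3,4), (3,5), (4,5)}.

Step 1: Build adjacency list from edges:
  1: 2, 3, 4, 5
  2: 1, 4
  3: 1, 4, 5
  4: 1, 2, 3, 5
  5: 1, 3, 4

Step 2: Run BFS/DFS from vertex 1:
  Visited: {1, 2, 3, 4, 5}
  Reached 5 of 5 vertices

Step 3: All 5 vertices reached from vertex 1, so the graph is connected.
Number of connected components: 1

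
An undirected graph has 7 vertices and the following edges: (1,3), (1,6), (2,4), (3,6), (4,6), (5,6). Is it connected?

Step 1: Build adjacency list from edges:
  1: 3, 6
  2: 4
  3: 1, 6
  4: 2, 6
  5: 6
  6: 1, 3, 4, 5
  7: (none)

Step 2: Run BFS/DFS from vertex 1:
  Visited: {1, 3, 6, 4, 5, 2}
  Reached 6 of 7 vertices

Step 3: Only 6 of 7 vertices reached. Graph is disconnected.
Connected components: {1, 2, 3, 4, 5, 6}, {7}
Answer: No, the graph is not connected (2 components).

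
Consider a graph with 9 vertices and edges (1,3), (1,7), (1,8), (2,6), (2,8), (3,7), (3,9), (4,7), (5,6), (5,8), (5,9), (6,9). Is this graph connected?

Step 1: Build adjacency list from edges:
  1: 3, 7, 8
  2: 6, 8
  3: 1, 7, 9
  4: 7
  5: 6, 8, 9
  6: 2, 5, 9
  7: 1, 3, 4
  8: 1, 2, 5
  9: 3, 5, 6

Step 2: Run BFS/DFS from vertex 1:
  Visited: {1, 3, 7, 8, 9, 4, 2, 5, 6}
  Reached 9 of 9 vertices

Step 3: All 9 vertices reached from vertex 1, so the graph is connected.
Answer: Yes, the graph is connected.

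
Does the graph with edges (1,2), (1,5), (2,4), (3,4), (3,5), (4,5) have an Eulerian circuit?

Step 1: Find the degree of each vertex:
  deg(1) = 2
  deg(2) = 2
  deg(3) = 2
  deg(4) = 3
  deg(5) = 3

Step 2: Count vertices with odd degree:
  Odd-degree vertices: 4, 5 (2 total)

Step 3: Apply Euler's theorem:
  - Eulerian circuit exists iff graph is connected and all vertices have even degree
  - Eulerian path exists iff graph is connected and has 0 or 2 odd-degree vertices

Graph is connected with exactly 2 odd-degree vertices (4, 5).
Eulerian path exists (starting and ending at the odd-degree vertices), but no Eulerian circuit.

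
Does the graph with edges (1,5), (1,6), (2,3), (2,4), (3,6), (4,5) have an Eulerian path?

Step 1: Find the degree of each vertex:
  deg(1) = 2
  deg(2) = 2
  deg(3) = 2
  deg(4) = 2
  deg(5) = 2
  deg(6) = 2

Step 2: Count vertices with odd degree:
  All vertices have even degree (0 odd-degree vertices)

Step 3: Apply Euler's theorem:
  - Eulerian circuit exists iff graph is connected and all vertices have even degree
  - Eulerian path exists iff graph is connected and has 0 or 2 odd-degree vertices

Graph is connected with 0 odd-degree vertices.
Both Eulerian circuit and Eulerian path exist.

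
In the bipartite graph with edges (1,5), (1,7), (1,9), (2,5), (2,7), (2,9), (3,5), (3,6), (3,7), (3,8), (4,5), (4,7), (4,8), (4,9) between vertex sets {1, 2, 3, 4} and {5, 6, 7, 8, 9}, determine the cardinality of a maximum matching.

Step 1: List the neighbors of each left vertex:
  1: 5, 7, 9
  2: 5, 7, 9
  3: 5, 6, 7, 8
  4: 5, 7, 8, 9

Step 2: Greedily match left vertices, then look for augmenting paths:
  Match 1 -- 5
  Match 2 -- 7
  Match 3 -- 6
  Match 4 -- 8
  No augmenting path remains.

Step 3: Verify this is maximum:
  Matching size 4 = min(|L|, |R|) = min(4, 5), which is an upper bound, so this matching is maximum.

Maximum matching: {(1,5), (2,7), (3,6), (4,8)}
Size: 4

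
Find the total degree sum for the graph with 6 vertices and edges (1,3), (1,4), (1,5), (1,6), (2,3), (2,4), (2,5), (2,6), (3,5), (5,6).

Step 1: Count edges incident to each vertex:
  deg(1) = 4 (neighbors: 3, 4, 5, 6)
  deg(2) = 4 (neighbors: 3, 4, 5, 6)
  deg(3) = 3 (neighbors: 1, 2, 5)
  deg(4) = 2 (neighbors: 1, 2)
  deg(5) = 4 (neighbors: 1, 2, 3, 6)
  deg(6) = 3 (neighbors: 1, 2, 5)

Step 2: Sum all degrees:
  4 + 4 + 3 + 2 + 4 + 3 = 20

Verification: sum of degrees = 2 * |E| = 2 * 10 = 20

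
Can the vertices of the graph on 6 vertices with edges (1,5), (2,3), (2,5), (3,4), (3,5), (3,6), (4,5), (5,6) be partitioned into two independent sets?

Step 1: Attempt 2-coloring using BFS:
  Start at vertex 1, assign color 0
  Color vertex 5 with color 1 (neighbor of 1)
  Color vertex 2 with color 0 (neighbor of 5)
  Color vertex 3 with color 0 (neighbor of 5)
  Color vertex 4 with color 0 (neighbor of 5)
  Color vertex 6 with color 0 (neighbor of 5)

Step 2: Conflict found! Vertices 2 and 3 are adjacent but have the same color.
This means the graph contains an odd cycle.

The graph is NOT bipartite.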